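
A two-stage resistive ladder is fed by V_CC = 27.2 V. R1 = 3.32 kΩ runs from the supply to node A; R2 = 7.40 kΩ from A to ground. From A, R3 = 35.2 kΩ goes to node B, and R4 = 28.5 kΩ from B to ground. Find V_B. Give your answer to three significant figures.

V_B ≈ 8.11 V

The second stage (R3 + R4 = 63.70 kΩ) loads node A in parallel with R2.
Effective lower resistance at A: R2 ‖ 63.70 = 6.630 kΩ.
First divider: V_A = V_CC · 6.630/(3.32 + 6.630) = 18.12 V.
Stage 2 is unloaded, so V_B = V_A · R4/(R3+R4) = 18.12 × 28.5/63.70 = 8.109 V.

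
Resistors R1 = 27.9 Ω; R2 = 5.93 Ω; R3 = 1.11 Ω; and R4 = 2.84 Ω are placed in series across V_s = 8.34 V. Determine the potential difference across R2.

V ≈ 1.31 V

Series total: ΣR = 27.9 + 5.93 + 1.11 + 2.84 = 37.78 Ω.
By the voltage-divider rule, V = 8.34 × 5.930/37.78 = 1.309 V.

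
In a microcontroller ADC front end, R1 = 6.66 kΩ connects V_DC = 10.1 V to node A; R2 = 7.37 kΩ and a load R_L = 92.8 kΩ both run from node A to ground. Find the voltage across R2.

V_out ≈ 5.11 V

The load sits in parallel with R2, giving an effective lower resistance R2' = R2·R_L/(R2+R_L) = 6.828 kΩ.
Now apply the divider: V_out = 10.1 × 0.5062 = 5.113 V.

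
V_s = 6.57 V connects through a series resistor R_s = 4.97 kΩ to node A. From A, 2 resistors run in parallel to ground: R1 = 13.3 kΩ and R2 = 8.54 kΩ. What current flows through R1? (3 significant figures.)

Combine the parallel branches: R_p = (1/13.3 + 1/8.54)⁻¹ = 5.201 kΩ.
V_A = 6.57 × 5.201/10.17 = 3.359 V.
Branch current I = V_A/R1 = 3.359/13.3 = 0.2526 mA.

I ≈ 0.253 mA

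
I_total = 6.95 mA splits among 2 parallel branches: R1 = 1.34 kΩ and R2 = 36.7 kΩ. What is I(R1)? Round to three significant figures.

I ≈ 6.71 mA

For two parallel branches, I_k = I_total · (other R)/(sum of R).
So I = 6.95 × 36.7/38.04 = 6.705 mA.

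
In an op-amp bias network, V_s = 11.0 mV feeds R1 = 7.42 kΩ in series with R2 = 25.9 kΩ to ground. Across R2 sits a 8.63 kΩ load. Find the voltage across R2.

The load sits in parallel with R2, giving an effective lower resistance R2' = R2·R_L/(R2+R_L) = 6.473 kΩ.
Now apply the divider: V_out = 11.0 × 0.4659 = 5.125 mV.
(Unloaded it would be 8.55 mV; the load pulls it down.)

V_out ≈ 5.13 mV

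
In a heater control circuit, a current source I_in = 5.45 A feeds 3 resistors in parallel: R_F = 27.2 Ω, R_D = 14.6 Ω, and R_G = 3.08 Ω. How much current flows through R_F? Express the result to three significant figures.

Conductances: ΣG = 1/27.2 + 1/14.6 + 1/3.08 = 0.4299 (1/Ω).
By the current-divider rule, I = I_in · G_k/ΣG = 5.45 × 0.08551 = 0.4660 A.

I ≈ 0.466 A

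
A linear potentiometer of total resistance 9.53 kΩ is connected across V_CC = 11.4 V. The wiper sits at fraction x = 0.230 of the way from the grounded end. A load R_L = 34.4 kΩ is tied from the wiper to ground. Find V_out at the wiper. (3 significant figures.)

Lower segment x·R_p = 2.192 kΩ; upper segment (1−x)·R_p = 7.338 kΩ.
Lower segment in parallel with the load: 2.192 ‖ 34.4 = 2.061 kΩ.
V_out = 11.4 × 2.061/(7.338 + 2.061) = 2.499 V.
(Unloaded: V_out = x·V_CC = 2.62 V.)

V_out ≈ 2.50 V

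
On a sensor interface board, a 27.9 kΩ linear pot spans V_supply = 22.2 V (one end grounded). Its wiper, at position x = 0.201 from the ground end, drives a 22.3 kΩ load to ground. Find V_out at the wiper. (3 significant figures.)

Split the track: R_lower = x·R_p = 5.608 kΩ, R_upper = (1−x)·R_p = 22.29 kΩ.
(x·R_p) ‖ R_L = 4.481 kΩ.
V_out = 22.2 × 4.481/(22.29 + 4.481) = 3.716 V.

V_out ≈ 3.72 V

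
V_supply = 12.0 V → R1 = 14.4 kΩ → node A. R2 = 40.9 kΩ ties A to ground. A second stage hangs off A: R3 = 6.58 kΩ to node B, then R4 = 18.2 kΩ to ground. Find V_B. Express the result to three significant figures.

Looking into the second stage from A: R3 + R4 = 24.78 kΩ appears in parallel with R2.
Effective lower resistance at A: R2 ‖ 24.78 = 15.43 kΩ.
V_A = 12.0 × 15.43/(14.4 + 15.43) = 6.207 V.
Stage 2 is unloaded, so V_B = V_A · R4/(R3+R4) = 6.207 × 18.2/24.78 = 4.559 V.

V_B ≈ 4.56 V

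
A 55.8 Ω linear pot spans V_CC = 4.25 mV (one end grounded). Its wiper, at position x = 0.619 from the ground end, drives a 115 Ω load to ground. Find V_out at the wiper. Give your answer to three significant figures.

Lower segment x·R_p = 34.54 Ω; upper segment (1−x)·R_p = 21.26 Ω.
Lower segment in parallel with the load: 34.54 ‖ 115 = 26.56 Ω.
Then V_out = V_CC · 26.56/(21.26 + 26.56) = 2.361 mV.
(Unloaded: V_out = x·V_CC = 2.63 mV.)

V_out ≈ 2.36 mV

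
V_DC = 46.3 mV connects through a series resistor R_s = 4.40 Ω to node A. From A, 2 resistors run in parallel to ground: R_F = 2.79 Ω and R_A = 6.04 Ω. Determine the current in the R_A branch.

I ≈ 2.32 mA

Parallel bank: R_p = 1/(1/2.79 + 1/6.04) = 1.908 Ω.
V_A by voltage divider: V_A = 46.3 × 1.908/(4.40 + 1.908) = 14.01 mV.
I(R_A) = V_A / R_A = 14.01/6.04 = 2.319 mA.
(Check via current divider: I_total = 7.339 mA; share G_k/ΣG = 0.3160 → same result.)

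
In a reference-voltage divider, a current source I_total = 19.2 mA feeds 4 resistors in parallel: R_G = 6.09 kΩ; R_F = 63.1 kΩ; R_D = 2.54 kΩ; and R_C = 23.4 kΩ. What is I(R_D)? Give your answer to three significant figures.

ΣG = 1/6.09 + 1/63.1 + 1/2.54 + 1/23.4 = 0.6165.
R_D takes the fraction G_k/ΣG = 0.3937/0.6165 = 0.6386, so I = 19.2 × 0.6386 = 12.26 mA.

I ≈ 12.3 mA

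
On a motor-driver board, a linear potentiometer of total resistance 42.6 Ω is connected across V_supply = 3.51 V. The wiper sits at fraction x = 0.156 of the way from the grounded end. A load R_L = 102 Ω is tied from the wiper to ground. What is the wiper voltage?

Split the track: R_lower = x·R_p = 6.646 Ω, R_upper = (1−x)·R_p = 35.95 Ω.
Lower segment in parallel with the load: 6.646 ‖ 102 = 6.239 Ω.
Then V_out = V_supply · 6.239/(35.95 + 6.239) = 0.5190 V.

V_out ≈ 0.519 V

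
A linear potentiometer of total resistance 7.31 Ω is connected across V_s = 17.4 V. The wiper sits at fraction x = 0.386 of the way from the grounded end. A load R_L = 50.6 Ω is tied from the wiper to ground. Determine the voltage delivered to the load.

The pot divides into 4.488 Ω above the wiper and 2.822 Ω below.
Lower segment in parallel with the load: 2.822 ‖ 50.6 = 2.673 Ω.
Then V_out = V_s · 2.673/(4.488 + 2.673) = 6.494 V.

V_out ≈ 6.49 V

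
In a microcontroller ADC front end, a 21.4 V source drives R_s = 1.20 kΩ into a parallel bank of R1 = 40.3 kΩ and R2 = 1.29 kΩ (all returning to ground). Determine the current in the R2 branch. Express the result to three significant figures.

I ≈ 8.46 mA

Equivalent of the parallel group: R_p = 1.250 kΩ.
Node voltage V_A = V_CC · R_p/(R_s + R_p) = 21.4 × 0.5102 = 10.92 V.
I(R2) = V_A / R2 = 10.92/1.29 = 8.464 mA.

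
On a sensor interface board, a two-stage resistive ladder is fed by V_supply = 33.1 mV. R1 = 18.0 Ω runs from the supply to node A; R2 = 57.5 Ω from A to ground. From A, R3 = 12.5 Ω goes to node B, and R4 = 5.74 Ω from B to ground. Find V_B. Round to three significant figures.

The second stage (R3 + R4 = 18.24 Ω) loads node A in parallel with R2.
R2 ‖ (R3+R4) = 13.85 Ω.
V_A = 33.1 × 13.85/(18.0 + 13.85) = 14.39 mV.
Then the unloaded second divider: V_B = V_A × R4/(R3+R4) = 14.39 × 0.3147 = 4.529 mV.

V_B ≈ 4.53 mV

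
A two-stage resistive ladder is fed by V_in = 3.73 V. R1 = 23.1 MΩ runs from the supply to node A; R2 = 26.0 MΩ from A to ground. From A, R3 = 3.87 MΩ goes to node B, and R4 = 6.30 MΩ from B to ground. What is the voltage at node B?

V_B ≈ 0.555 V

Node A sees R2 in parallel with the series input of stage 2, R3 + R4 = 10.17 MΩ.
Effective lower resistance at A: R2 ‖ 10.17 = 7.310 MΩ.
V_A = 3.73 × 7.310/(23.1 + 7.310) = 0.8967 V.
Stage 2 is unloaded, so V_B = V_A · R4/(R3+R4) = 0.8967 × 6.30/10.17 = 0.5555 V.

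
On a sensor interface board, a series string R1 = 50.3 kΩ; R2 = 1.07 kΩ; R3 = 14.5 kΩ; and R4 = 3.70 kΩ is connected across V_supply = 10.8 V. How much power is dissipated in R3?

P ≈ 0.349 mW

ΣR = 69.57 kΩ → I = 10.8/69.57 = 0.1552 mA.
P = I²R = 0.02410 × 14.5 = 0.3494 mW.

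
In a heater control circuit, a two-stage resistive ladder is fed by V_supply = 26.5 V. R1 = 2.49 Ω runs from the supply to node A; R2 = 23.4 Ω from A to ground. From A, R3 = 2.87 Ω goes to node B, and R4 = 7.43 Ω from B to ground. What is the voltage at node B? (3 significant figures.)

Node A sees R2 in parallel with the series input of stage 2, R3 + R4 = 10.30 Ω.
R2 ‖ (R3+R4) = 7.152 Ω.
V_A = 26.5 × 7.152/(2.49 + 7.152) = 19.66 V.
V_B = V_A × 0.7214 = 14.18 V.

V_B ≈ 14.2 V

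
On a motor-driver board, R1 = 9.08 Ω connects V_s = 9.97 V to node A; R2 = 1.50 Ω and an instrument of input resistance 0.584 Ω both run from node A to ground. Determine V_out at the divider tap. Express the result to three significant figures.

V_out ≈ 0.441 V

R2 ‖ R_L = (1.50 × 0.584)/(1.50 + 0.584) = 0.4203 Ω.
Voltage divider with the loaded lower leg: V_out = 9.97 × 0.4203/(9.08 + 0.4203) = 9.97 × 0.04425 = 0.4411 V.
(Unloaded it would be 1.41 V; the load pulls it down.)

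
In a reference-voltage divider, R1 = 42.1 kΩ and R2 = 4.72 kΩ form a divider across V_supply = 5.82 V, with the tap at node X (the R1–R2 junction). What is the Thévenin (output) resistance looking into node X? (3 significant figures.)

R_th ≈ 4.24 kΩ

Zeroing V_supply shorts the top of R1 to ground, so R_th = R1 ‖ R2 = 4.244 kΩ.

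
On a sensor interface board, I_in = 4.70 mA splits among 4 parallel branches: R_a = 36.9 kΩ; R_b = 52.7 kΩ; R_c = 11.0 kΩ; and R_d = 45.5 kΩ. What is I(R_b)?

I ≈ 0.561 mA

Conductances: ΣG = 1/36.9 + 1/52.7 + 1/11.0 + 1/45.5 = 0.1590 (1/kΩ).
R_b takes the fraction G_k/ΣG = 0.01898/0.1590 = 0.1194, so I = 4.70 × 0.1194 = 0.5610 mA.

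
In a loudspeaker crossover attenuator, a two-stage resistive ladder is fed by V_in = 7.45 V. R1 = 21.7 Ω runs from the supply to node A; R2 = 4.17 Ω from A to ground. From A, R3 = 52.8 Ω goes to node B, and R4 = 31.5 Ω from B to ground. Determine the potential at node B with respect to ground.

V_B ≈ 0.431 V

Looking into the second stage from A: R3 + R4 = 84.30 Ω appears in parallel with R2.
Effective lower resistance at A: R2 ‖ 84.30 = 3.973 Ω.
So V_A = 7.45 × 0.1548 = 1.153 V.
Stage 2 is unloaded, so V_B = V_A · R4/(R3+R4) = 1.153 × 31.5/84.30 = 0.4308 V.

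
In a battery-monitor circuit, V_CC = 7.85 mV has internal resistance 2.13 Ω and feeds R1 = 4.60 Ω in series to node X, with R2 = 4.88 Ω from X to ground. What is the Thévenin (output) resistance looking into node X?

R1' = 2.13 + 4.60 = 6.730 Ω (source resistance + R1).
Looking into X with the source shorted: R_th = R1'·R2/(R1'+R2) = 6.730 × 4.88/11.61 = 2.829 Ω.

R_th ≈ 2.83 Ω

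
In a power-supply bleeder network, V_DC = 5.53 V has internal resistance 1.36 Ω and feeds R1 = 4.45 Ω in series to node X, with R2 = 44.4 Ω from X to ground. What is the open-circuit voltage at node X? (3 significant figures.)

V_th ≈ 4.89 V

R1' = 1.36 + 4.45 = 5.810 Ω (source resistance + R1).
Open-circuit (no load on X): V_th = V_DC · R2/(R1' + R2) = 5.53 × 44.4/(5.810 + 44.4) = 4.890 V.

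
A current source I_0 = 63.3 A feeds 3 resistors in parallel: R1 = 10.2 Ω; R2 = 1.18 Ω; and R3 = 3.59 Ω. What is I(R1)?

I ≈ 5.07 A

ΣG = 1/10.2 + 1/1.18 + 1/3.59 = 1.224.
R1 takes the fraction G_k/ΣG = 0.09804/1.224 = 0.08009, so I = 63.3 × 0.08009 = 5.070 A.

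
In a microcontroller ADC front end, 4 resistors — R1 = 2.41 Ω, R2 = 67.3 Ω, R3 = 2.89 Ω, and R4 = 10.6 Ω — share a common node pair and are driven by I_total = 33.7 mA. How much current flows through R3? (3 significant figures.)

I ≈ 13.4 mA

Total conductance ΣG = 1/2.41 + 1/67.3 + 1/2.89 + 1/10.6 = 0.8702 (units of 1/Ω).
By the current-divider rule, I = I_total · G_k/ΣG = 33.7 × 0.3977 = 13.40 mA.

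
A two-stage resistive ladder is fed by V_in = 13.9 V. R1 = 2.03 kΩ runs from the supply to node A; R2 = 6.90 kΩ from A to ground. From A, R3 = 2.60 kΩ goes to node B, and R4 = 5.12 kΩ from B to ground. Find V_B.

Looking into the second stage from A: R3 + R4 = 7.720 kΩ appears in parallel with R2.
Effective lower resistance at A: R2 ‖ 7.720 = 3.644 kΩ.
First divider: V_A = V_in · 3.644/(2.03 + 3.644) = 8.927 V.
Stage 2 is unloaded, so V_B = V_A · R4/(R3+R4) = 8.927 × 5.12/7.720 = 5.920 V.

V_B ≈ 5.92 V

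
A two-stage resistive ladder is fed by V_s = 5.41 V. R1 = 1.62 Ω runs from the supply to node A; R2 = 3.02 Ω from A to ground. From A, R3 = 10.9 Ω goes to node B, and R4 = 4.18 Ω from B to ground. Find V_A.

V_A ≈ 3.29 V

The second stage (R3 + R4 = 15.08 Ω) loads node A in parallel with R2.
Effective lower resistance at A: R2 ‖ 15.08 = 2.516 Ω.
First divider: V_A = V_s · 2.516/(1.62 + 2.516) = 3.291 V.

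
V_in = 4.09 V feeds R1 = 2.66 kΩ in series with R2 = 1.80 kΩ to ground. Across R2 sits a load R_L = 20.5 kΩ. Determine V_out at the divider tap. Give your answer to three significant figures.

V_out ≈ 1.57 V

First combine the lower leg with the load: R2 ‖ R_L = 1.655 kΩ.
Now apply the divider: V_out = 4.09 × 0.3835 = 1.569 V.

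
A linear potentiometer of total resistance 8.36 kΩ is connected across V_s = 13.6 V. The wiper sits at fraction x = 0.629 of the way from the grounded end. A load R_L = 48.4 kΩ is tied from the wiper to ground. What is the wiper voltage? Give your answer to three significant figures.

Split the track: R_lower = x·R_p = 5.258 kΩ, R_upper = (1−x)·R_p = 3.102 kΩ.
R_L loads the lower segment: effective lower R = 4.743 kΩ.
V_out = 13.6 × 4.743/(3.102 + 4.743) = 8.223 V.
(Unloaded: V_out = x·V_s = 8.55 V.)

V_out ≈ 8.22 V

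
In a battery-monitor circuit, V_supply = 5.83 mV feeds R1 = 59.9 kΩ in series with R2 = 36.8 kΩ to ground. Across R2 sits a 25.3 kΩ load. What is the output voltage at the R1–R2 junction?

V_out ≈ 1.17 mV

First combine the lower leg with the load: R2 ‖ R_L = 14.99 kΩ.
Voltage divider with the loaded lower leg: V_out = 5.83 × 14.99/(59.9 + 14.99) = 5.83 × 0.2002 = 1.167 mV.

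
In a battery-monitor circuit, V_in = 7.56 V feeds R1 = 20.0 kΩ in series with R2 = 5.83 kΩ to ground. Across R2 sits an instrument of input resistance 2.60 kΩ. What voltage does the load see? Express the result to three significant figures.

First combine the lower leg with the load: R2 ‖ R_L = 1.798 kΩ.
Then V_out = V_in · R2'/(R1 + R2') = 7.56 × 1.798/21.80 = 0.6236 V.

V_out ≈ 0.624 V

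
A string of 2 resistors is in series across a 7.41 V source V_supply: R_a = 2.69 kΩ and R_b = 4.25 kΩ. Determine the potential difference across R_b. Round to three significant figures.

Total series resistance ΣR = 2.69 + 4.25 = 6.940 kΩ.
V = V_supply · R/ΣR = 7.41 × 0.6124 = 4.538 V.

V ≈ 4.54 V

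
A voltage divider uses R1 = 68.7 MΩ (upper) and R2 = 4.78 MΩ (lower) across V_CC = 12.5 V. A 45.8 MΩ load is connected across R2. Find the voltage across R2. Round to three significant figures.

The load sits in parallel with R2, giving an effective lower resistance R2' = R2·R_L/(R2+R_L) = 4.328 MΩ.
Voltage divider with the loaded lower leg: V_out = 12.5 × 4.328/(68.7 + 4.328) = 12.5 × 0.05927 = 0.7409 V.
(Unloaded it would be 0.813 V; the load pulls it down.)

V_out ≈ 0.741 V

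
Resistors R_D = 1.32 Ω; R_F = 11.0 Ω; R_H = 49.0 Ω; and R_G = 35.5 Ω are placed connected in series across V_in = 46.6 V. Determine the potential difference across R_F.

ΣR = 1.32 + 11.0 + 49.0 + 35.5 = 96.82 Ω.
Voltage divider: V = V_in · (11.00 / 96.82) = 46.6 × 0.1136 = 5.294 V.

V ≈ 5.29 V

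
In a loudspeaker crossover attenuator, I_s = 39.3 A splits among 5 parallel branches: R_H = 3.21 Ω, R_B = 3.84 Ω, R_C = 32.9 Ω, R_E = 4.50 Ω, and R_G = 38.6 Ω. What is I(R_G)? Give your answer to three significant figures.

Total conductance ΣG = 1/3.21 + 1/3.84 + 1/32.9 + 1/4.50 + 1/38.6 = 0.8505 (units of 1/Ω).
By the current-divider rule, I = I_s · G_k/ΣG = 39.3 × 0.03046 = 1.197 A.

I ≈ 1.20 A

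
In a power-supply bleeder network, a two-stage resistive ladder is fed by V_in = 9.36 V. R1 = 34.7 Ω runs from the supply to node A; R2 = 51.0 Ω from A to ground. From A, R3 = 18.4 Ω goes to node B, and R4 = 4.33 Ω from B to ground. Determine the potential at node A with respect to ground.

Looking into the second stage from A: R3 + R4 = 22.73 Ω appears in parallel with R2.
Effective lower resistance at A: R2 ‖ 22.73 = 15.72 Ω.
So V_A = 9.36 × 0.3118 = 2.919 V.

V_A ≈ 2.92 V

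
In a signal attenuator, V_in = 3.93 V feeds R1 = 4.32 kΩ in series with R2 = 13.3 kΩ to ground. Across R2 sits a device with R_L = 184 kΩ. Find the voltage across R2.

First combine the lower leg with the load: R2 ‖ R_L = 12.40 kΩ.
Then V_out = V_in · R2'/(R1 + R2') = 3.93 × 12.40/16.72 = 2.915 V.
(Unloaded it would be 2.97 V; the load pulls it down.)

V_out ≈ 2.91 V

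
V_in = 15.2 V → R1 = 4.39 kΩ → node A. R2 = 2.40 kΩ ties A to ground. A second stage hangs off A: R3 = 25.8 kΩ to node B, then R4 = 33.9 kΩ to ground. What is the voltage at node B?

Node A sees R2 in parallel with the series input of stage 2, R3 + R4 = 59.70 kΩ.
R2 ‖ (R3+R4) = 2.307 kΩ.
So V_A = 15.2 × 0.3445 = 5.237 V.
Stage 2 is unloaded, so V_B = V_A · R4/(R3+R4) = 5.237 × 33.9/59.70 = 2.973 V.

V_B ≈ 2.97 V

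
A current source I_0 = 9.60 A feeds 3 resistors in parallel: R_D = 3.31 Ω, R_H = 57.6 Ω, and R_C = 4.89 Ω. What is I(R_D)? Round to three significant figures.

Total conductance ΣG = 1/3.31 + 1/57.6 + 1/4.89 = 0.5240 (units of 1/Ω).
By the current-divider rule, I = I_0 · G_k/ΣG = 9.60 × 0.5766 = 5.535 A.

I ≈ 5.54 A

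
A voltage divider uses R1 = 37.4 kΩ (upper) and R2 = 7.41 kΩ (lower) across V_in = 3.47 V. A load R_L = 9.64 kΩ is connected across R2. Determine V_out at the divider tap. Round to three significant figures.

V_out ≈ 0.350 V

R2 ‖ R_L = (7.41 × 9.64)/(7.41 + 9.64) = 4.190 kΩ.
Voltage divider with the loaded lower leg: V_out = 3.47 × 4.190/(37.4 + 4.190) = 3.47 × 0.1007 = 0.3496 V.
(Unloaded it would be 0.574 V; the load pulls it down.)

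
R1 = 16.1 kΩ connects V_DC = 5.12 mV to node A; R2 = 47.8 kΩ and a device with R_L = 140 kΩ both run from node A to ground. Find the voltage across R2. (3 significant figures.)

The load sits in parallel with R2, giving an effective lower resistance R2' = R2·R_L/(R2+R_L) = 35.63 kΩ.
Now apply the divider: V_out = 5.12 × 0.6888 = 3.527 mV.
(Unloaded it would be 3.83 mV; the load pulls it down.)

V_out ≈ 3.53 mV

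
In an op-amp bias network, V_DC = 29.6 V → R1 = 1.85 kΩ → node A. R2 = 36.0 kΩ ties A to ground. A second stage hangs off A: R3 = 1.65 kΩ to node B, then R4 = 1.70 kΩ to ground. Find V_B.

The second stage (R3 + R4 = 3.350 kΩ) loads node A in parallel with R2.
R2 ‖ (R3+R4) = 3.065 kΩ.
So V_A = 29.6 × 0.6236 = 18.46 V.
V_B = V_A × 0.5075 = 9.367 V.

V_B ≈ 9.37 V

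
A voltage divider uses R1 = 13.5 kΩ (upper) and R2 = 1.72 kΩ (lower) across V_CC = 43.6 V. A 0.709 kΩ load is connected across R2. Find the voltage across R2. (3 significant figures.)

First combine the lower leg with the load: R2 ‖ R_L = 0.5021 kΩ.
Then V_out = V_CC · R2'/(R1 + R2') = 43.6 × 0.5021/14.00 = 1.563 V.
(Unloaded it would be 4.93 V; the load pulls it down.)

V_out ≈ 1.56 V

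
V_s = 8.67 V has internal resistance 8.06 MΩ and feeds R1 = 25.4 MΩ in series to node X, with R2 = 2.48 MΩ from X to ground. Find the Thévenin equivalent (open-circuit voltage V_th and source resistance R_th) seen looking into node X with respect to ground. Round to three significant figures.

V_th ≈ 0.598 V, R_th ≈ 2.31 MΩ

R1' = 8.06 + 25.4 = 33.46 MΩ (source resistance + R1).
Open-circuit (no load on X): V_th = V_s · R2/(R1' + R2) = 8.67 × 2.48/(33.46 + 2.48) = 0.5983 V.
Looking into X with the source shorted: R_th = R1'·R2/(R1'+R2) = 33.46 × 2.48/35.94 = 2.309 MΩ.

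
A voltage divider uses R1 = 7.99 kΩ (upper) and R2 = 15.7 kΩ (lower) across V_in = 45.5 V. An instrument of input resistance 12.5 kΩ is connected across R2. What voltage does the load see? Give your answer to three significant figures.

V_out ≈ 21.2 V

R2 ‖ R_L = (15.7 × 12.5)/(15.7 + 12.5) = 6.959 kΩ.
Then V_out = V_in · R2'/(R1 + R2') = 45.5 × 6.959/14.95 = 21.18 V.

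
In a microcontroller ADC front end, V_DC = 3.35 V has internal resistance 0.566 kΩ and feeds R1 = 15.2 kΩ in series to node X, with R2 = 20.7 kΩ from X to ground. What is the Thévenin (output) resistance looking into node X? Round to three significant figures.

R_th ≈ 8.95 kΩ

R1' = 0.566 + 15.2 = 15.77 kΩ (source resistance + R1).
Zeroing V_DC shorts the top of R1' to ground, so R_th = R1' ‖ R2 = 8.950 kΩ.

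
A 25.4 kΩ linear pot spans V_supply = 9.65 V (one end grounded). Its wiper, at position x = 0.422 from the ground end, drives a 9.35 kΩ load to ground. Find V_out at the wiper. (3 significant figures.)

V_out ≈ 2.45 V

Split the track: R_lower = x·R_p = 10.72 kΩ, R_upper = (1−x)·R_p = 14.68 kΩ.
Lower segment in parallel with the load: 10.72 ‖ 9.35 = 4.994 kΩ.
V_out = 9.65 × 4.994/(14.68 + 4.994) = 2.449 V.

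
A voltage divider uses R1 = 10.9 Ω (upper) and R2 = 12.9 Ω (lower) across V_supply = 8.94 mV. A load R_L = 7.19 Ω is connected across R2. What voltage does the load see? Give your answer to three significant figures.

R2 ‖ R_L = (12.9 × 7.19)/(12.9 + 7.19) = 4.617 Ω.
Now apply the divider: V_out = 8.94 × 0.2975 = 2.660 mV.
(Unloaded it would be 4.85 mV; the load pulls it down.)

V_out ≈ 2.66 mV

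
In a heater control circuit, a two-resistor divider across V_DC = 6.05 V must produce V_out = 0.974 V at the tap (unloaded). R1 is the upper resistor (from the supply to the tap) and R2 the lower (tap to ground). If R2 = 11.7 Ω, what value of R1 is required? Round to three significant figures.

R1 ≈ 61.0 Ω

V_out/V_DC = R2/(R1+R2) = 0.1610.
R1 = R2·(1/k − 1) = 11.7 × 5.211 = 60.97 Ω.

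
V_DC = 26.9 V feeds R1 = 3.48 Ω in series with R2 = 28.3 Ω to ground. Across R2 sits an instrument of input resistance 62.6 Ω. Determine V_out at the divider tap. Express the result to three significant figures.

The load sits in parallel with R2, giving an effective lower resistance R2' = R2·R_L/(R2+R_L) = 19.49 Ω.
Then V_out = V_DC · R2'/(R1 + R2') = 26.9 × 19.49/22.97 = 22.82 V.

V_out ≈ 22.8 V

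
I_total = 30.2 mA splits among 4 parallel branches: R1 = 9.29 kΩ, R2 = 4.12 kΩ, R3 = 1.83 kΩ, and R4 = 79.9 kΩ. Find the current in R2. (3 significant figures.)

Conductances: ΣG = 1/9.29 + 1/4.12 + 1/1.83 + 1/79.9 = 0.9093 (1/kΩ).
By the current-divider rule, I = I_total · G_k/ΣG = 30.2 × 0.2669 = 8.061 mA.

I ≈ 8.06 mA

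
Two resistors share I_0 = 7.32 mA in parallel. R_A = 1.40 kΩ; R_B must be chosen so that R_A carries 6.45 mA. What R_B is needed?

In a two-way split, I_A/I_0 = R_B/(R_A + R_B).
With f = 0.8811, R_B = R_A · f/(1−f) = 1.40 × 7.414 = 10.38 kΩ.

R_B ≈ 10.4 kΩ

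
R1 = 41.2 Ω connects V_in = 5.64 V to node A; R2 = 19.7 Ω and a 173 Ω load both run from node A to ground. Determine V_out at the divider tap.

V_out ≈ 1.69 V

R2 ‖ R_L = (19.7 × 173)/(19.7 + 173) = 17.69 Ω.
Now apply the divider: V_out = 5.64 × 0.3003 = 1.694 V.
(Unloaded it would be 1.82 V; the load pulls it down.)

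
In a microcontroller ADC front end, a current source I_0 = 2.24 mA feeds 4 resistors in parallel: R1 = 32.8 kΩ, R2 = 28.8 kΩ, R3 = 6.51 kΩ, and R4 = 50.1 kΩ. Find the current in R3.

ΣG = 1/32.8 + 1/28.8 + 1/6.51 + 1/50.1 = 0.2388.
R3 takes the fraction G_k/ΣG = 0.1536/0.2388 = 0.6433, so I = 2.24 × 0.6433 = 1.441 mA.

I ≈ 1.44 mA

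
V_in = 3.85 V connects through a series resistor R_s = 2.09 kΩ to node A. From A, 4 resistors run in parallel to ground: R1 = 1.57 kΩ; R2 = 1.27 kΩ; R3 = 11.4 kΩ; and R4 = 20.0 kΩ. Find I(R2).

Combine the parallel branches: R_p = (1/1.57 + 1/1.27 + 1/11.4 + 1/20.0)⁻¹ = 0.6402 kΩ.
V_A by voltage divider: V_A = 3.85 × 0.6402/(2.09 + 0.6402) = 0.9028 V.
Branch current I = V_A/R2 = 0.9028/1.27 = 0.7108 mA.
(Check via current divider: I_total = 1.410 mA; share G_k/ΣG = 0.5041 → same result.)

I ≈ 0.711 mA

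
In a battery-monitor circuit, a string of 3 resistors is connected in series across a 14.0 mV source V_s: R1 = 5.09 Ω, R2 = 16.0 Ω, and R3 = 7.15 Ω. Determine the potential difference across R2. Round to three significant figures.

V ≈ 7.93 mV

ΣR = 5.09 + 16.0 + 7.15 = 28.24 Ω.
By the voltage-divider rule, V = 14.0 × 16.00/28.24 = 7.932 mV.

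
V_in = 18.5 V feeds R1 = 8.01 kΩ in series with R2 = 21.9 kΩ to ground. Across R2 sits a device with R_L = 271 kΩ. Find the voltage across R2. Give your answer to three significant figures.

The load sits in parallel with R2, giving an effective lower resistance R2' = R2·R_L/(R2+R_L) = 20.26 kΩ.
Then V_out = V_in · R2'/(R1 + R2') = 18.5 × 20.26/28.27 = 13.26 V.
(Unloaded it would be 13.5 V; the load pulls it down.)

V_out ≈ 13.3 V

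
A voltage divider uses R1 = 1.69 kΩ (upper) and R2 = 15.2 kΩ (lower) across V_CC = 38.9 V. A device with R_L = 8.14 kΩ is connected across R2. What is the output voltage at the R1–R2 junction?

First combine the lower leg with the load: R2 ‖ R_L = 5.301 kΩ.
Now apply the divider: V_out = 38.9 × 0.7583 = 29.50 V.
(Unloaded it would be 35.0 V; the load pulls it down.)

V_out ≈ 29.5 V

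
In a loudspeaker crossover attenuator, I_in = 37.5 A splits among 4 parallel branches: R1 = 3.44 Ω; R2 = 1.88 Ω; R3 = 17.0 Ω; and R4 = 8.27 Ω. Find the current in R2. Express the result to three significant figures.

I ≈ 19.9 A

ΣG = 1/3.44 + 1/1.88 + 1/17.0 + 1/8.27 = 1.002.
Current divider: I(R2) = I_in · G_k/ΣG = 37.5 × (0.5319/1.002) = 37.5 × 0.5307 = 19.90 A.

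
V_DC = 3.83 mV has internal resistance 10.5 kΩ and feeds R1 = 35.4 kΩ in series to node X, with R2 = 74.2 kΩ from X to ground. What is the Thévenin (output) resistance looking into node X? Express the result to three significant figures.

R1' = 10.5 + 35.4 = 45.90 kΩ (source resistance + R1).
Looking into X with the source shorted: R_th = R1'·R2/(R1'+R2) = 45.90 × 74.2/120.1 = 28.36 kΩ.

R_th ≈ 28.4 kΩ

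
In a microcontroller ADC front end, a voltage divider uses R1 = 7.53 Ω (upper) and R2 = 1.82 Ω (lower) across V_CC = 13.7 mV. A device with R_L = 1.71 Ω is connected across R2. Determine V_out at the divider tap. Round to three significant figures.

The load sits in parallel with R2, giving an effective lower resistance R2' = R2·R_L/(R2+R_L) = 0.8816 Ω.
Now apply the divider: V_out = 13.7 × 0.1048 = 1.436 mV.

V_out ≈ 1.44 mV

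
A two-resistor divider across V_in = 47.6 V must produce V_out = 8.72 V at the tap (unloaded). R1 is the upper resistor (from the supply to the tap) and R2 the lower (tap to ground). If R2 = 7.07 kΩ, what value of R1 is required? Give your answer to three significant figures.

R1 ≈ 31.5 kΩ

The divider ratio is R2/(R1+R2) = 8.72/47.6 = 0.1832.
Rearranging, R1 = R2·(1−k)/k = 7.07 × 4.459 = 31.52 kΩ.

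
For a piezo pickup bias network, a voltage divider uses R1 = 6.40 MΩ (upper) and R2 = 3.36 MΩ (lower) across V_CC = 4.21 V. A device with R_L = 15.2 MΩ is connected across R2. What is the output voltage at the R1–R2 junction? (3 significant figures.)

R2 ‖ R_L = (3.36 × 15.2)/(3.36 + 15.2) = 2.752 MΩ.
Voltage divider with the loaded lower leg: V_out = 4.21 × 2.752/(6.40 + 2.752) = 4.21 × 0.3007 = 1.266 V.

V_out ≈ 1.27 V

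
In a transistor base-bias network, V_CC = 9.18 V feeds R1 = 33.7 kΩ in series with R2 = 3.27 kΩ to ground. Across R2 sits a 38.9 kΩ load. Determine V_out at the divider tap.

V_out ≈ 0.754 V

The load sits in parallel with R2, giving an effective lower resistance R2' = R2·R_L/(R2+R_L) = 3.016 kΩ.
Then V_out = V_CC · R2'/(R1 + R2') = 9.18 × 3.016/36.72 = 0.7542 V.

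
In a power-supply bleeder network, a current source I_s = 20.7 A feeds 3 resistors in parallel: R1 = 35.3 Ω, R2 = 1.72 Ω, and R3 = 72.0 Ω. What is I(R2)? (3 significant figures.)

I ≈ 19.3 A

ΣG = 1/35.3 + 1/1.72 + 1/72.0 = 0.6236.
By the current-divider rule, I = I_s · G_k/ΣG = 20.7 × 0.9323 = 19.30 A.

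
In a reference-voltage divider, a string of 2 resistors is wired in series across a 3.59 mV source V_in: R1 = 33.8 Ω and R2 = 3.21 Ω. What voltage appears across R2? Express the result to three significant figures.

Total series resistance ΣR = 33.8 + 3.21 = 37.01 Ω.
Voltage divider: V = V_in · (3.210 / 37.01) = 3.59 × 0.08673 = 0.3114 mV.

V ≈ 0.311 mV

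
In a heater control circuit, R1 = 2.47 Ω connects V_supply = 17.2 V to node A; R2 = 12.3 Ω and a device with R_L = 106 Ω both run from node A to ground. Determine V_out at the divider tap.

V_out ≈ 14.1 V

First combine the lower leg with the load: R2 ‖ R_L = 11.02 Ω.
Then V_out = V_supply · R2'/(R1 + R2') = 17.2 × 11.02/13.49 = 14.05 V.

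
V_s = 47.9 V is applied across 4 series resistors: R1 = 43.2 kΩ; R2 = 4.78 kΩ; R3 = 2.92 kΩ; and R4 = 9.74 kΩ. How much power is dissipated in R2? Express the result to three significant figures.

P ≈ 2.98 mW

The common current is I = 47.9/60.64 = 0.7899 mA.
V(R2) = I·R = 3.776 V; P = V·I = 3.776 × 0.7899 = 2.983 mW.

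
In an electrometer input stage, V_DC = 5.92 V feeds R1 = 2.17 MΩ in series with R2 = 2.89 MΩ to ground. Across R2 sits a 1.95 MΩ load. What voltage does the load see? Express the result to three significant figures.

The load sits in parallel with R2, giving an effective lower resistance R2' = R2·R_L/(R2+R_L) = 1.164 MΩ.
Then V_out = V_DC · R2'/(R1 + R2') = 5.92 × 1.164/3.334 = 2.067 V.

V_out ≈ 2.07 V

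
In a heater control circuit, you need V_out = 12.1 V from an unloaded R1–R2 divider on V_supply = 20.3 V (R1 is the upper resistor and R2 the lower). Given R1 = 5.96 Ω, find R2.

R2 ≈ 8.79 Ω

V_out/V_supply = R2/(R1+R2) = 0.5961.
R2 = R1 · 0.5961/(1 − 0.5961) = 8.795 Ω.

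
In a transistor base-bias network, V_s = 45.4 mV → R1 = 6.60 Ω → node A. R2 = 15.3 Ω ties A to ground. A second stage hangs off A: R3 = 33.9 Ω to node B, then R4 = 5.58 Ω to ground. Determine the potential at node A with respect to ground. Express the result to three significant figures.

V_A ≈ 28.4 mV

Looking into the second stage from A: R3 + R4 = 39.48 Ω appears in parallel with R2.
Effective lower resistance at A: R2 ‖ 39.48 = 11.03 Ω.
V_A = 45.4 × 11.03/(6.60 + 11.03) = 28.40 mV.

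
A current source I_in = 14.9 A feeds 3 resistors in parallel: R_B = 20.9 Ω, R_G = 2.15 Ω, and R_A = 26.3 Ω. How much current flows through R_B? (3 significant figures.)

I ≈ 1.29 A

ΣG = 1/20.9 + 1/2.15 + 1/26.3 = 0.5510.
R_B takes the fraction G_k/ΣG = 0.04785/0.5510 = 0.08684, so I = 14.9 × 0.08684 = 1.294 A.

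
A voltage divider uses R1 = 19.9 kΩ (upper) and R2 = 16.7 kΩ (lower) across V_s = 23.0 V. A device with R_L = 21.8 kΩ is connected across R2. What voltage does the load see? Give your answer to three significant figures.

V_out ≈ 7.41 V

First combine the lower leg with the load: R2 ‖ R_L = 9.456 kΩ.
Then V_out = V_s · R2'/(R1 + R2') = 23.0 × 9.456/29.36 = 7.409 V.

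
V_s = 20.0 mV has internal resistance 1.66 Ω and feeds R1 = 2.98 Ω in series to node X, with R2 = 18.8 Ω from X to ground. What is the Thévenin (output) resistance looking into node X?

R_th ≈ 3.72 Ω

R1' = 1.66 + 2.98 = 4.640 Ω (source resistance + R1).
Looking into X with the source shorted: R_th = R1'·R2/(R1'+R2) = 4.640 × 18.8/23.44 = 3.722 Ω.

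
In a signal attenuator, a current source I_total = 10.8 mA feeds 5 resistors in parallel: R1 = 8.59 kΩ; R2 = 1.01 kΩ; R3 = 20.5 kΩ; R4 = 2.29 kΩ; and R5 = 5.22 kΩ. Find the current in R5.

I ≈ 1.16 mA

Total conductance ΣG = 1/8.59 + 1/1.01 + 1/20.5 + 1/2.29 + 1/5.22 = 1.784 (units of 1/kΩ).
By the current-divider rule, I = I_total · G_k/ΣG = 10.8 × 0.1074 = 1.160 mA.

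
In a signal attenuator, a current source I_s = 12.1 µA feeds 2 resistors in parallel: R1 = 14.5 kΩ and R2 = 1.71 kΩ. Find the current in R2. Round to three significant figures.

For two parallel branches, I_k = I_s · (other R)/(sum of R).
So I = 12.1 × 14.5/16.21 = 10.82 µA.

I ≈ 10.8 µA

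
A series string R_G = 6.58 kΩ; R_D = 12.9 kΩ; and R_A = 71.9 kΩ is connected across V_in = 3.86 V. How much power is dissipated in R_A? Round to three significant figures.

The common current is I = 3.86/91.38 = 0.04224 mA.
P = I²R = 0.001784 × 71.9 = 0.1283 mW.

P ≈ 0.128 mW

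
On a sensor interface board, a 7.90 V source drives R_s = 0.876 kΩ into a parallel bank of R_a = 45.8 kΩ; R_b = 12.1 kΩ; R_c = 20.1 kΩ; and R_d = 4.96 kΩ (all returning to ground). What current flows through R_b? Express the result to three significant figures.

Equivalent of the parallel group: R_p = 2.810 kΩ.
Node voltage V_A = V_DC · R_p/(R_s + R_p) = 7.90 × 0.7624 = 6.023 V.
Branch current I = V_A/R_b = 6.023/12.1 = 0.4977 mA.
(Equivalently: I_total = 2.143 mA, then current-divider fraction G_k/ΣG = 0.2323.)

I ≈ 0.498 mA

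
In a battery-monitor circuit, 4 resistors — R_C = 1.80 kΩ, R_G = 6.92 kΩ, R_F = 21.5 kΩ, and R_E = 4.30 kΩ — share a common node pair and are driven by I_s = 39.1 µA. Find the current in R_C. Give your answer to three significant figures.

Conductances: ΣG = 1/1.80 + 1/6.92 + 1/21.5 + 1/4.30 = 0.9791 (1/kΩ).
By the current-divider rule, I = I_s · G_k/ΣG = 39.1 × 0.5674 = 22.19 µA.

I ≈ 22.2 µA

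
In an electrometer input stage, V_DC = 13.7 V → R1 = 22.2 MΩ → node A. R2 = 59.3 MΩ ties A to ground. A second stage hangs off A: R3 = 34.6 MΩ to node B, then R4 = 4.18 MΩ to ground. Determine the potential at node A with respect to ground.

Node A sees R2 in parallel with the series input of stage 2, R3 + R4 = 38.78 MΩ.
R2 ‖ (R3+R4) = 23.45 MΩ.
So V_A = 13.7 × 0.5137 = 7.037 V.

V_A ≈ 7.04 V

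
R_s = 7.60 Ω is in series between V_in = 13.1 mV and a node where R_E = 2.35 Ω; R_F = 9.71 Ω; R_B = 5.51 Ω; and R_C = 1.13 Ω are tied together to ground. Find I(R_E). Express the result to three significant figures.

Equivalent of the parallel group: R_p = 0.6270 Ω.
V_A = 13.1 × 0.6270/8.227 = 0.9983 mV.
Branch current I = V_A/R_E = 0.9983/2.35 = 0.4248 mA.

I ≈ 0.425 mA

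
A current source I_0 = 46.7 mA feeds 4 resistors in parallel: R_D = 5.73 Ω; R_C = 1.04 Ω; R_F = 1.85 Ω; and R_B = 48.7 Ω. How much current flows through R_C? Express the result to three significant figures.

ΣG = 1/5.73 + 1/1.04 + 1/1.85 + 1/48.7 = 1.697.
By the current-divider rule, I = I_0 · G_k/ΣG = 46.7 × 0.5666 = 26.46 mA.

I ≈ 26.5 mA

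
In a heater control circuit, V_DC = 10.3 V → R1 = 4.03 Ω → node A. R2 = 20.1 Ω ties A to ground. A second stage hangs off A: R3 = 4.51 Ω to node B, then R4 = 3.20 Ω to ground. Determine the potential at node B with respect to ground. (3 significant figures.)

Looking into the second stage from A: R3 + R4 = 7.710 Ω appears in parallel with R2.
Effective lower resistance at A: R2 ‖ 7.710 = 5.572 Ω.
So V_A = 10.3 × 0.5803 = 5.977 V.
Stage 2 is unloaded, so V_B = V_A · R4/(R3+R4) = 5.977 × 3.20/7.710 = 2.481 V.

V_B ≈ 2.48 V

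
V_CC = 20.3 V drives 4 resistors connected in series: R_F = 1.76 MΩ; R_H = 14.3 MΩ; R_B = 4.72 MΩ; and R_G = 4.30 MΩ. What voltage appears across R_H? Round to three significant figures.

Total series resistance ΣR = 1.76 + 14.3 + 4.72 + 4.30 = 25.08 MΩ.
V = V_CC · R/ΣR = 20.3 × 0.5702 = 11.57 V.

V ≈ 11.6 V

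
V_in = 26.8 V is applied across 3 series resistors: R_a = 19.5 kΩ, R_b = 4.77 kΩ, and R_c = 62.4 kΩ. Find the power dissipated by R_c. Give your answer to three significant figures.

Series current I = V_in/ΣR = 26.8/86.67 = 0.3092 mA.
P(R_c) = I²·R_c = (0.3092)² × 62.4 = 5.966 mW.

P ≈ 5.97 mW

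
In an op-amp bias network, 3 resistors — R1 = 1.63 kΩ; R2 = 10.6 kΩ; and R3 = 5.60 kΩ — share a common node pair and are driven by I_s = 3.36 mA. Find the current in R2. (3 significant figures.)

I ≈ 0.358 mA

Total conductance ΣG = 1/1.63 + 1/10.6 + 1/5.60 = 0.8864 (units of 1/kΩ).
R2 takes the fraction G_k/ΣG = 0.09434/0.8864 = 0.1064, so I = 3.36 × 0.1064 = 0.3576 mA.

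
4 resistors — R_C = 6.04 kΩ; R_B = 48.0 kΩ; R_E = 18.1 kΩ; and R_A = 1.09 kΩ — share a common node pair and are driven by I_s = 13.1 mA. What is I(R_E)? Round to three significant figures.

I ≈ 0.624 mA

Conductances: ΣG = 1/6.04 + 1/48.0 + 1/18.1 + 1/1.09 = 1.159 (1/kΩ).
Current divider: I(R_E) = I_s · G_k/ΣG = 13.1 × (0.05525/1.159) = 13.1 × 0.04767 = 0.6244 mA.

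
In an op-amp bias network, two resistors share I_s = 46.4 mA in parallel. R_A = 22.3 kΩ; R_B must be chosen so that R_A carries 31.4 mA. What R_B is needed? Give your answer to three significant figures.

R_B ≈ 46.7 kΩ

In a two-way split, I_A/I_s = R_B/(R_A + R_B).
31.4/46.4 = R_B/(R_A + R_B) → R_B = R_A · (0.6767)/(1 − 0.6767) = 22.3 × 2.093 = 46.68 kΩ.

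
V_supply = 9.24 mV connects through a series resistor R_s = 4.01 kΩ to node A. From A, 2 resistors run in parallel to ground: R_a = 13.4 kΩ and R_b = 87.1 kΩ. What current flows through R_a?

I ≈ 0.513 µA

Parallel bank: R_p = 1/(1/13.4 + 1/87.1) = 11.61 kΩ.
V_A = 9.24 × 11.61/15.62 = 6.868 mV.
I(R_a) = V_A / R_a = 6.868/13.4 = 0.5126 µA.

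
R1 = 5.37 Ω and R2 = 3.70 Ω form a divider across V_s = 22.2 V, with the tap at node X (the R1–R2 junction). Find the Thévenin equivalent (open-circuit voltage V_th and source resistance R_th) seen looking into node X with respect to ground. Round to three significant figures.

V_th ≈ 9.06 V, R_th ≈ 2.19 Ω

With X open, the divider is unloaded: V_th = 22.2 × 3.70/9.070 = 9.056 V.
Zeroing V_s shorts the top of R1 to ground, so R_th = R1 ‖ R2 = 2.191 Ω.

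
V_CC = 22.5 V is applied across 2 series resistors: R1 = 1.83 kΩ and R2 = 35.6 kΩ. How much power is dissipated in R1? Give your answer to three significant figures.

Series current I = V_CC/ΣR = 22.5/37.43 = 0.6011 mA.
P(R1) = I²·R1 = (0.6011)² × 1.83 = 0.6613 mW.

P ≈ 0.661 mW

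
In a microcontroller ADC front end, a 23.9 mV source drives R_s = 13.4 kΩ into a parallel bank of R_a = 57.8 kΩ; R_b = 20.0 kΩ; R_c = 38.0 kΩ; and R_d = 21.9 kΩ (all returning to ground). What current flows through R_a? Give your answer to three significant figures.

Combine the parallel branches: R_p = (1/57.8 + 1/20.0 + 1/38.0 + 1/21.9)⁻¹ = 7.180 kΩ.
V_A = 23.9 × 7.180/20.58 = 8.338 mV.
Branch current I = V_A/R_a = 8.338/57.8 = 0.1443 µA.

I ≈ 0.144 µA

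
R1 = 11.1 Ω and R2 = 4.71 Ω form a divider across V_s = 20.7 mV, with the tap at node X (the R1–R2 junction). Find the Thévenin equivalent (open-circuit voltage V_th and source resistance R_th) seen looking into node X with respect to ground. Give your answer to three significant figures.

V_th is the unloaded tap voltage: V_s · R2/(R1+R2) = 20.7 × 0.2979 = 6.167 mV.
Zeroing V_s shorts the top of R1 to ground, so R_th = R1 ‖ R2 = 3.307 Ω.

V_th ≈ 6.17 mV, R_th ≈ 3.31 Ω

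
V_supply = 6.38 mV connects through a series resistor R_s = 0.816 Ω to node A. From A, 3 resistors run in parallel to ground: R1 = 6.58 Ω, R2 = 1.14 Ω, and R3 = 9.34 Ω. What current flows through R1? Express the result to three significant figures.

I ≈ 0.503 mA

Equivalent of the parallel group: R_p = 0.8801 Ω.
Node voltage V_A = V_supply · R_p/(R_s + R_p) = 6.38 × 0.5189 = 3.311 mV.
I(R1) = V_A / R1 = 3.311/6.58 = 0.5031 mA.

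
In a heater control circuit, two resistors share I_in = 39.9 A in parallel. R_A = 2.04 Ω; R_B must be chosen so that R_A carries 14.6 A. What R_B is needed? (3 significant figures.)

R_B ≈ 1.18 Ω

The fraction through R_A equals R_B/(R_A+R_B).
14.6/39.9 = R_B/(R_A + R_B) → R_B = R_A · (0.3659)/(1 − 0.3659) = 2.04 × 0.5771 = 1.177 Ω.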